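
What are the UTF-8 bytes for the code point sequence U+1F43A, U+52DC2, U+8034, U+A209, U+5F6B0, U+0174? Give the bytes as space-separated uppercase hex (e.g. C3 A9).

U+1F43A: 4-byte form → F0 9F 90 BA.
U+52DC2: 4-byte form → F1 92 B7 82.
U+8034: 3-byte form → E8 80 B4.
U+A209: 3-byte form → EA 88 89.
U+5F6B0: 4-byte form → F1 9F 9A B0.
U+0174: 2-byte form → C5 B4.
Concatenated (20 bytes): F0 9F 90 BA F1 92 B7 82 E8 80 B4 EA 88 89 F1 9F 9A B0 C5 B4.

F0 9F 90 BA F1 92 B7 82 E8 80 B4 EA 88 89 F1 9F 9A B0 C5 B4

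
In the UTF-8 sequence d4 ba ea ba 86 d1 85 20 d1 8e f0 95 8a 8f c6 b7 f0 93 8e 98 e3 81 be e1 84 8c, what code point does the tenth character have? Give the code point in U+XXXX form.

Offset 0: leading byte 0xD4 = 11010100 → 2-byte char #1 = D4 BA.
Offset 2: leading byte 0xEA = 11101010 → 3-byte char #2 = EA BA 86.
Offset 5: leading byte 0xD1 = 11010001 → 2-byte char #3 = D1 85.
Offset 7: leading byte 0x20 = 00100000 → 1-byte char #4 = 20.
Offset 8: leading byte 0xD1 = 11010001 → 2-byte char #5 = D1 8E.
Offset 10: leading byte 0xF0 = 11110000 → 4-byte char #6 = F0 95 8A 8F.
Offset 14: leading byte 0xC6 = 11000110 → 2-byte char #7 = C6 B7.
Offset 16: leading byte 0xF0 = 11110000 → 4-byte char #8 = F0 93 8E 98.
Offset 20: leading byte 0xE3 = 11100011 → 3-byte char #9 = E3 81 BE.
Offset 23: leading byte 0xE1 = 11100001 → 3-byte char #10 = E1 84 8C.
Leading byte 0xE1 = 11100001 matches 1110xxxx → 3-byte sequence.
Byte 1: 0xE1 = 11100001, payload 0001 (4 bits).
Byte 2: 0x84 = 10000100 (10xxxxxx ✓), payload 000100.
Byte 3: 0x8C = 10001100 (10xxxxxx ✓), payload 001100.
Concatenate: 0001000100001100 = 0x110C (16 bits → U+110C).

U+110C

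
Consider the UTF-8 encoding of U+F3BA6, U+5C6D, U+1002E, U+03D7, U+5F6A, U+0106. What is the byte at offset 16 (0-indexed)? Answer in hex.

0xC4

U+F3BA6 → 4-byte form F3 B3 AE A6 at offsets 0–3.
U+5C6D → 3-byte form E5 B1 AD at offsets 4–6.
U+1002E → 4-byte form F0 90 80 AE at offsets 7–10.
U+03D7 → 2-byte form CF 97 at offsets 11–12.
U+5F6A → 3-byte form E5 BD AA at offsets 13–15.
U+0106 → 2-byte form C4 86 at offsets 16–17.
Offset 16 falls in char 6's range; it's byte 1 of C4 86 = 0xC4.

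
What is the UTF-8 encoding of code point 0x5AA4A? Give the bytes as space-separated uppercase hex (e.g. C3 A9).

U+5AA4A = 0x5AA4A = 371274 decimal. In range U+10000–U+10FFFF → 4-byte form: 11110xxx 10xxxxxx 10xxxxxx 10xxxxxx.
Binary (21 bits): 001011010101001001010.
Split 3+6+6+6: 001 | 011010 | 101001 | 001010.
Byte 1: 11110001 = 0xF1.
Byte 2: 10011010 = 0x9A.
Byte 3: 10101001 = 0xA9.
Byte 4: 10001010 = 0x8A.

F1 9A A9 8A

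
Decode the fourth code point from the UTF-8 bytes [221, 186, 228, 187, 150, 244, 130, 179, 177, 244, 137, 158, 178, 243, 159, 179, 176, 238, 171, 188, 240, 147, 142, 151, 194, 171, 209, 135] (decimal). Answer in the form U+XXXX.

Offset 0: leading byte 0xDD = 11011101 → 2-byte char #1 = DD BA.
Offset 2: leading byte 0xE4 = 11100100 → 3-byte char #2 = E4 BB 96.
Offset 5: leading byte 0xF4 = 11110100 → 4-byte char #3 = F4 82 B3 B1.
Offset 9: leading byte 0xF4 = 11110100 → 4-byte char #4 = F4 89 9E B2.
Leading byte 0xF4 = 11110100 matches 11110xxx → 4-byte sequence.
Byte 1: 0xF4 = 11110100, payload 100 (3 bits).
Byte 2: 0x89 = 10001001 (10xxxxxx ✓), payload 001001.
Byte 3: 0x9E = 10011110 (10xxxxxx ✓), payload 011110.
Byte 4: 0xB2 = 10110010 (10xxxxxx ✓), payload 110010.
Concatenate: 100001001011110110010 = 0x1097B2 (21 bits → U+1097B2).

U+1097B2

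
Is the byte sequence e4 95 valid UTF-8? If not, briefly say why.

invalid (sequence truncated)

Leading byte 0xE4 = 11100100 → 3-byte form, but only 2 bytes are present.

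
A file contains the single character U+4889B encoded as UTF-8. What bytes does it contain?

F1 88 A2 9B

U+4889B = 0x4889B = 297115 decimal. In range U+10000–U+10FFFF → 4-byte form: 11110xxx 10xxxxxx 10xxxxxx 10xxxxxx.
Binary (21 bits): 001001000100010011011.
Split 3+6+6+6: 001 | 001000 | 100010 | 011011.
Byte 1: 11110001 = 0xF1.
Byte 2: 10001000 = 0x88.
Byte 3: 10100010 = 0xA2.
Byte 4: 10011011 = 0x9B.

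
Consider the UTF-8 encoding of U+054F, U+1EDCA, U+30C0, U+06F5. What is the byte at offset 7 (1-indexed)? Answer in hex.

0xE3

1-indexed offset 7 is 0-indexed offset 6.
U+054F → 2-byte form D5 8F at offsets 0–1.
U+1EDCA → 4-byte form F0 9E B7 8A at offsets 2–5.
U+30C0 → 3-byte form E3 83 80 at offsets 6–8.
Offset 6 falls in char 3's range; it's byte 1 of E3 83 80 = 0xE3.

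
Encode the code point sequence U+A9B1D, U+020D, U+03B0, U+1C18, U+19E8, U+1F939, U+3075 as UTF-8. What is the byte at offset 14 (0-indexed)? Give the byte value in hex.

0xF0

U+A9B1D → 4-byte form F2 A9 AC 9D at offsets 0–3.
U+020D → 2-byte form C8 8D at offsets 4–5.
U+03B0 → 2-byte form CE B0 at offsets 6–7.
U+1C18 → 3-byte form E1 B0 98 at offsets 8–10.
U+19E8 → 3-byte form E1 A7 A8 at offsets 11–13.
U+1F939 → 4-byte form F0 9F A4 B9 at offsets 14–17.
Offset 14 falls in char 6's range; it's byte 1 of F0 9F A4 B9 = 0xF0.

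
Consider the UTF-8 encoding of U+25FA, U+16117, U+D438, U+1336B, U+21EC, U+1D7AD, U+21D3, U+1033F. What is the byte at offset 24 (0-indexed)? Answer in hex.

0xF0

U+25FA → 3-byte form E2 97 BA at offsets 0–2.
U+16117 → 4-byte form F0 96 84 97 at offsets 3–6.
U+D438 → 3-byte form ED 90 B8 at offsets 7–9.
U+1336B → 4-byte form F0 93 8D AB at offsets 10–13.
U+21EC → 3-byte form E2 87 AC at offsets 14–16.
U+1D7AD → 4-byte form F0 9D 9E AD at offsets 17–20.
U+21D3 → 3-byte form E2 87 93 at offsets 21–23.
U+1033F → 4-byte form F0 90 8C BF at offsets 24–27.
Offset 24 falls in char 8's range; it's byte 1 of F0 90 8C BF = 0xF0.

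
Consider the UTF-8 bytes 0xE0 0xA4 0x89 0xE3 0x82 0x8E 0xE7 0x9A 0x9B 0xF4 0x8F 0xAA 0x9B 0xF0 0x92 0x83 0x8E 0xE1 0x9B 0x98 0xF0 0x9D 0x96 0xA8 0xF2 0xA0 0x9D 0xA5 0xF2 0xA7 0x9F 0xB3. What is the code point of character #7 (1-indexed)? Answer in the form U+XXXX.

Offset 0: leading byte 0xE0 = 11100000 → 3-byte char #1 = E0 A4 89.
Offset 3: leading byte 0xE3 = 11100011 → 3-byte char #2 = E3 82 8E.
Offset 6: leading byte 0xE7 = 11100111 → 3-byte char #3 = E7 9A 9B.
Offset 9: leading byte 0xF4 = 11110100 → 4-byte char #4 = F4 8F AA 9B.
Offset 13: leading byte 0xF0 = 11110000 → 4-byte char #5 = F0 92 83 8E.
Offset 17: leading byte 0xE1 = 11100001 → 3-byte char #6 = E1 9B 98.
Offset 20: leading byte 0xF0 = 11110000 → 4-byte char #7 = F0 9D 96 A8.
Leading byte 0xF0 = 11110000 matches 11110xxx → 4-byte sequence.
Byte 1: 0xF0 = 11110000, payload 000 (3 bits).
Byte 2: 0x9D = 10011101 (10xxxxxx ✓), payload 011101.
Byte 3: 0x96 = 10010110 (10xxxxxx ✓), payload 010110.
Byte 4: 0xA8 = 10101000 (10xxxxxx ✓), payload 101000.
Concatenate: 000011101010110101000 = 0x1D5A8 (21 bits → U+1D5A8).

U+1D5A8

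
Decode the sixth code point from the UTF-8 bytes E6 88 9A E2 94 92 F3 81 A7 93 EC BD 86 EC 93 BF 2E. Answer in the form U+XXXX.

Offset 0: leading byte 0xE6 = 11100110 → 3-byte char #1 = E6 88 9A.
Offset 3: leading byte 0xE2 = 11100010 → 3-byte char #2 = E2 94 92.
Offset 6: leading byte 0xF3 = 11110011 → 4-byte char #3 = F3 81 A7 93.
Offset 10: leading byte 0xEC = 11101100 → 3-byte char #4 = EC BD 86.
Offset 13: leading byte 0xEC = 11101100 → 3-byte char #5 = EC 93 BF.
Offset 16: leading byte 0x2E = 00101110 → 1-byte char #6 = 2E.
Leading byte 0x2E = 00101110 matches 0xxxxxxx → 1-byte sequence.
Byte 1: 0x2E = 00101110, payload 0101110 (7 bits).
Concatenate: 0101110 = 0x2E (7 bits → U+002E).

U+002E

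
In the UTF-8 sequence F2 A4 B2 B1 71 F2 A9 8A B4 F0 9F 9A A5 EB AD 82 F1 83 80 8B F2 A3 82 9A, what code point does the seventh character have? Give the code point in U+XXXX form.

Offset 0: leading byte 0xF2 = 11110010 → 4-byte char #1 = F2 A4 B2 B1.
Offset 4: leading byte 0x71 = 01110001 → 1-byte char #2 = 71.
Offset 5: leading byte 0xF2 = 11110010 → 4-byte char #3 = F2 A9 8A B4.
Offset 9: leading byte 0xF0 = 11110000 → 4-byte char #4 = F0 9F 9A A5.
Offset 13: leading byte 0xEB = 11101011 → 3-byte char #5 = EB AD 82.
Offset 16: leading byte 0xF1 = 11110001 → 4-byte char #6 = F1 83 80 8B.
Offset 20: leading byte 0xF2 = 11110010 → 4-byte char #7 = F2 A3 82 9A.
Leading byte 0xF2 = 11110010 matches 11110xxx → 4-byte sequence.
Byte 1: 0xF2 = 11110010, payload 010 (3 bits).
Byte 2: 0xA3 = 10100011 (10xxxxxx ✓), payload 100011.
Byte 3: 0x82 = 10000010 (10xxxxxx ✓), payload 000010.
Byte 4: 0x9A = 10011010 (10xxxxxx ✓), payload 011010.
Concatenate: 010100011000010011010 = 0xA309A (21 bits → U+A309A).

U+A309A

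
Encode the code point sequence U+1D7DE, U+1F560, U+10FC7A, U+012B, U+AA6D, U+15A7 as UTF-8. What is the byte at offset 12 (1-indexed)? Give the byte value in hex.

0xBA

1-indexed offset 12 is 0-indexed offset 11.
U+1D7DE → 4-byte form F0 9D 9F 9E at offsets 0–3.
U+1F560 → 4-byte form F0 9F 95 A0 at offsets 4–7.
U+10FC7A → 4-byte form F4 8F B1 BA at offsets 8–11.
Offset 11 falls in char 3's range; it's byte 4 of F4 8F B1 BA = 0xBA.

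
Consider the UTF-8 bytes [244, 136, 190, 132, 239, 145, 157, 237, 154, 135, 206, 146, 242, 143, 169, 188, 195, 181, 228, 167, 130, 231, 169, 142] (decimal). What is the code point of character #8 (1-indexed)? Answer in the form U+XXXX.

Offset 0: leading byte 0xF4 = 11110100 → 4-byte char #1 = F4 88 BE 84.
Offset 4: leading byte 0xEF = 11101111 → 3-byte char #2 = EF 91 9D.
Offset 7: leading byte 0xED = 11101101 → 3-byte char #3 = ED 9A 87.
Offset 10: leading byte 0xCE = 11001110 → 2-byte char #4 = CE 92.
Offset 12: leading byte 0xF2 = 11110010 → 4-byte char #5 = F2 8F A9 BC.
Offset 16: leading byte 0xC3 = 11000011 → 2-byte char #6 = C3 B5.
Offset 18: leading byte 0xE4 = 11100100 → 3-byte char #7 = E4 A7 82.
Offset 21: leading byte 0xE7 = 11100111 → 3-byte char #8 = E7 A9 8E.
Leading byte 0xE7 = 11100111 matches 1110xxxx → 3-byte sequence.
Byte 1: 0xE7 = 11100111, payload 0111 (4 bits).
Byte 2: 0xA9 = 10101001 (10xxxxxx ✓), payload 101001.
Byte 3: 0x8E = 10001110 (10xxxxxx ✓), payload 001110.
Concatenate: 0111101001001110 = 0x7A4E (16 bits → U+7A4E).

U+7A4E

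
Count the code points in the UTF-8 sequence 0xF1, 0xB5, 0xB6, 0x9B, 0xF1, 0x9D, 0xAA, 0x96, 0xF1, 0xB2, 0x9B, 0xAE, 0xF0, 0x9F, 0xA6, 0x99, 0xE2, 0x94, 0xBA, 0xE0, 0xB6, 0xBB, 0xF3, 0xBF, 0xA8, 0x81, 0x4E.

Byte at offset 0: 0xF1 = 11110001 → 4-byte char (#1). Advance 4.
Byte at offset 4: 0xF1 = 11110001 → 4-byte char (#2). Advance 4.
Byte at offset 8: 0xF1 = 11110001 → 4-byte char (#3). Advance 4.
Byte at offset 12: 0xF0 = 11110000 → 4-byte char (#4). Advance 4.
Byte at offset 16: 0xE2 = 11100010 → 3-byte char (#5). Advance 3.
Byte at offset 19: 0xE0 = 11100000 → 3-byte char (#6). Advance 3.
Byte at offset 22: 0xF3 = 11110011 → 4-byte char (#7). Advance 4.
Byte at offset 26: 0x4E = 01001110 → 1-byte char (#8). Advance 1.
Reached end at offset 27 after 8 code points.

8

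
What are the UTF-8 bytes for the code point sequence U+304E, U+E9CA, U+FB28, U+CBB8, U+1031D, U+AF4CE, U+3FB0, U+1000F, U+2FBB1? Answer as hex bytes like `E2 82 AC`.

U+304E: 3-byte form → E3 81 8E.
U+E9CA: 3-byte form → EE A7 8A.
U+FB28: 3-byte form → EF AC A8.
U+CBB8: 3-byte form → EC AE B8.
U+1031D: 4-byte form → F0 90 8C 9D.
U+AF4CE: 4-byte form → F2 AF 93 8E.
U+3FB0: 3-byte form → E3 BE B0.
U+1000F: 4-byte form → F0 90 80 8F.
U+2FBB1: 4-byte form → F0 AF AE B1.
Concatenated (31 bytes): E3 81 8E EE A7 8A EF AC A8 EC AE B8 F0 90 8C 9D F2 AF 93 8E E3 BE B0 F0 90 80 8F F0 AF AE B1.

E3 81 8E EE A7 8A EF AC A8 EC AE B8 F0 90 8C 9D F2 AF 93 8E E3 BE B0 F0 90 80 8F F0 AF AE B1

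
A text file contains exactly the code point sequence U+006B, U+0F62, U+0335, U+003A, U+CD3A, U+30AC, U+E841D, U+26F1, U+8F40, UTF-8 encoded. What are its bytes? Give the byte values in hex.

U+006B: 1-byte form → 6B.
U+0F62: 3-byte form → E0 BD A2.
U+0335: 2-byte form → CC B5.
U+003A: 1-byte form → 3A.
U+CD3A: 3-byte form → EC B4 BA.
U+30AC: 3-byte form → E3 82 AC.
U+E841D: 4-byte form → F3 A8 90 9D.
U+26F1: 3-byte form → E2 9B B1.
U+8F40: 3-byte form → E8 BD 80.
Concatenated (23 bytes): 6B E0 BD A2 CC B5 3A EC B4 BA E3 82 AC F3 A8 90 9D E2 9B B1 E8 BD 80.

6B E0 BD A2 CC B5 3A EC B4 BA E3 82 AC F3 A8 90 9D E2 9B B1 E8 BD 80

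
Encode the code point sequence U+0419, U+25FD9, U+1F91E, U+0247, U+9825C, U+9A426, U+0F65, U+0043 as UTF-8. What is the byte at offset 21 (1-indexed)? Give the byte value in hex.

0xE0

1-indexed offset 21 is 0-indexed offset 20.
U+0419 → 2-byte form D0 99 at offsets 0–1.
U+25FD9 → 4-byte form F0 A5 BF 99 at offsets 2–5.
U+1F91E → 4-byte form F0 9F A4 9E at offsets 6–9.
U+0247 → 2-byte form C9 87 at offsets 10–11.
U+9825C → 4-byte form F2 98 89 9C at offsets 12–15.
U+9A426 → 4-byte form F2 9A 90 A6 at offsets 16–19.
U+0F65 → 3-byte form E0 BD A5 at offsets 20–22.
Offset 20 falls in char 7's range; it's byte 1 of E0 BD A5 = 0xE0.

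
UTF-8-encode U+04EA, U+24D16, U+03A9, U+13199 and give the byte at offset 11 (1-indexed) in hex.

0x86

1-indexed offset 11 is 0-indexed offset 10.
U+04EA → 2-byte form D3 AA at offsets 0–1.
U+24D16 → 4-byte form F0 A4 B4 96 at offsets 2–5.
U+03A9 → 2-byte form CE A9 at offsets 6–7.
U+13199 → 4-byte form F0 93 86 99 at offsets 8–11.
Offset 10 falls in char 4's range; it's byte 3 of F0 93 86 99 = 0x86.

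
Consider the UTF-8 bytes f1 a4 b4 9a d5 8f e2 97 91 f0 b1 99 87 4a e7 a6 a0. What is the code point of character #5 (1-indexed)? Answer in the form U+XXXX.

Offset 0: leading byte 0xF1 = 11110001 → 4-byte char #1 = F1 A4 B4 9A.
Offset 4: leading byte 0xD5 = 11010101 → 2-byte char #2 = D5 8F.
Offset 6: leading byte 0xE2 = 11100010 → 3-byte char #3 = E2 97 91.
Offset 9: leading byte 0xF0 = 11110000 → 4-byte char #4 = F0 B1 99 87.
Offset 13: leading byte 0x4A = 01001010 → 1-byte char #5 = 4A.
Leading byte 0x4A = 01001010 matches 0xxxxxxx → 1-byte sequence.
Byte 1: 0x4A = 01001010, payload 1001010 (7 bits).
Concatenate: 1001010 = 0x4A (7 bits → U+004A).

U+004A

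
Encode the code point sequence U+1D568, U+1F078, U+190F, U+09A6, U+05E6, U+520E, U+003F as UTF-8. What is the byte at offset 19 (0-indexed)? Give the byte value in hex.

U+1D568 → 4-byte form F0 9D 95 A8 at offsets 0–3.
U+1F078 → 4-byte form F0 9F 81 B8 at offsets 4–7.
U+190F → 3-byte form E1 A4 8F at offsets 8–10.
U+09A6 → 3-byte form E0 A6 A6 at offsets 11–13.
U+05E6 → 2-byte form D7 A6 at offsets 14–15.
U+520E → 3-byte form E5 88 8E at offsets 16–18.
U+003F → 1-byte form 3F at offsets 19–19.
Offset 19 falls in char 7's range; it's byte 1 of 3F = 0x3F.

0x3F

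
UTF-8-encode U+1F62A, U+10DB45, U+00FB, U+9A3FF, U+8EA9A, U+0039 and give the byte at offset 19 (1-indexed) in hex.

0x39

1-indexed offset 19 is 0-indexed offset 18.
U+1F62A → 4-byte form F0 9F 98 AA at offsets 0–3.
U+10DB45 → 4-byte form F4 8D AD 85 at offsets 4–7.
U+00FB → 2-byte form C3 BB at offsets 8–9.
U+9A3FF → 4-byte form F2 9A 8F BF at offsets 10–13.
U+8EA9A → 4-byte form F2 8E AA 9A at offsets 14–17.
U+0039 → 1-byte form 39 at offsets 18–18.
Offset 18 falls in char 6's range; it's byte 1 of 39 = 0x39.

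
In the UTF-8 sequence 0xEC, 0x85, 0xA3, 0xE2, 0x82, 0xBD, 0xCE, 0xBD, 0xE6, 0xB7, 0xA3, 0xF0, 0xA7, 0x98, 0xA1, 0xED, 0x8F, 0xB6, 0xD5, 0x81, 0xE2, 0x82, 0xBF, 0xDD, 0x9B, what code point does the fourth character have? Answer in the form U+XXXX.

Offset 0: leading byte 0xEC = 11101100 → 3-byte char #1 = EC 85 A3.
Offset 3: leading byte 0xE2 = 11100010 → 3-byte char #2 = E2 82 BD.
Offset 6: leading byte 0xCE = 11001110 → 2-byte char #3 = CE BD.
Offset 8: leading byte 0xE6 = 11100110 → 3-byte char #4 = E6 B7 A3.
Leading byte 0xE6 = 11100110 matches 1110xxxx → 3-byte sequence.
Byte 1: 0xE6 = 11100110, payload 0110 (4 bits).
Byte 2: 0xB7 = 10110111 (10xxxxxx ✓), payload 110111.
Byte 3: 0xA3 = 10100011 (10xxxxxx ✓), payload 100011.
Concatenate: 0110110111100011 = 0x6DE3 (16 bits → U+6DE3).

U+6DE3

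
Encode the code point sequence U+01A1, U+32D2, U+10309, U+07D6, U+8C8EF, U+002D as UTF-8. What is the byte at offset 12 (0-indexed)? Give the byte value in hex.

U+01A1 → 2-byte form C6 A1 at offsets 0–1.
U+32D2 → 3-byte form E3 8B 92 at offsets 2–4.
U+10309 → 4-byte form F0 90 8C 89 at offsets 5–8.
U+07D6 → 2-byte form DF 96 at offsets 9–10.
U+8C8EF → 4-byte form F2 8C A3 AF at offsets 11–14.
Offset 12 falls in char 5's range; it's byte 2 of F2 8C A3 AF = 0x8C.

0x8C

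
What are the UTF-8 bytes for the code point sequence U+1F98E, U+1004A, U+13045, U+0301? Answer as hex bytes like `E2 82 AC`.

F0 9F A6 8E F0 90 81 8A F0 93 81 85 CC 81

U+1F98E: 4-byte form → F0 9F A6 8E.
U+1004A: 4-byte form → F0 90 81 8A.
U+13045: 4-byte form → F0 93 81 85.
U+0301: 2-byte form → CC 81.
Concatenated (14 bytes): F0 9F A6 8E F0 90 81 8A F0 93 81 85 CC 81.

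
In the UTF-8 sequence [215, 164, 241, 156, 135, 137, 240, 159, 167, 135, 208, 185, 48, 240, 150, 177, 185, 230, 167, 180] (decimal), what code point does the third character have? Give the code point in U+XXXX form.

Offset 0: leading byte 0xD7 = 11010111 → 2-byte char #1 = D7 A4.
Offset 2: leading byte 0xF1 = 11110001 → 4-byte char #2 = F1 9C 87 89.
Offset 6: leading byte 0xF0 = 11110000 → 4-byte char #3 = F0 9F A7 87.
Leading byte 0xF0 = 11110000 matches 11110xxx → 4-byte sequence.
Byte 1: 0xF0 = 11110000, payload 000 (3 bits).
Byte 2: 0x9F = 10011111 (10xxxxxx ✓), payload 011111.
Byte 3: 0xA7 = 10100111 (10xxxxxx ✓), payload 100111.
Byte 4: 0x87 = 10000111 (10xxxxxx ✓), payload 000111.
Concatenate: 000011111100111000111 = 0x1F9C7 (21 bits → U+1F9C7).

U+1F9C7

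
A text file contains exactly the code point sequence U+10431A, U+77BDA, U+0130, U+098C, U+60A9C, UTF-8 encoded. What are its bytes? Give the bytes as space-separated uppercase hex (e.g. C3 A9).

F4 84 8C 9A F1 B7 AF 9A C4 B0 E0 A6 8C F1 A0 AA 9C

U+10431A: 4-byte form → F4 84 8C 9A.
U+77BDA: 4-byte form → F1 B7 AF 9A.
U+0130: 2-byte form → C4 B0.
U+098C: 3-byte form → E0 A6 8C.
U+60A9C: 4-byte form → F1 A0 AA 9C.
Concatenated (17 bytes): F4 84 8C 9A F1 B7 AF 9A C4 B0 E0 A6 8C F1 A0 AA 9C.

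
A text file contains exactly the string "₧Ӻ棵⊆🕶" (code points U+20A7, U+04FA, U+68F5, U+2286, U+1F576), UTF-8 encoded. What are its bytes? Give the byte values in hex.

U+20A7: 3-byte form → E2 82 A7.
U+04FA: 2-byte form → D3 BA.
U+68F5: 3-byte form → E6 A3 B5.
U+2286: 3-byte form → E2 8A 86.
U+1F576: 4-byte form → F0 9F 95 B6.
Concatenated (15 bytes): E2 82 A7 D3 BA E6 A3 B5 E2 8A 86 F0 9F 95 B6.

E2 82 A7 D3 BA E6 A3 B5 E2 8A 86 F0 9F 95 B6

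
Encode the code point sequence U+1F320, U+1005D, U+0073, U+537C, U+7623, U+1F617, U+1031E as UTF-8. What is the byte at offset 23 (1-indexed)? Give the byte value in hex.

1-indexed offset 23 is 0-indexed offset 22.
U+1F320 → 4-byte form F0 9F 8C A0 at offsets 0–3.
U+1005D → 4-byte form F0 90 81 9D at offsets 4–7.
U+0073 → 1-byte form 73 at offsets 8–8.
U+537C → 3-byte form E5 8D BC at offsets 9–11.
U+7623 → 3-byte form E7 98 A3 at offsets 12–14.
U+1F617 → 4-byte form F0 9F 98 97 at offsets 15–18.
U+1031E → 4-byte form F0 90 8C 9E at offsets 19–22.
Offset 22 falls in char 7's range; it's byte 4 of F0 90 8C 9E = 0x9E.

0x9E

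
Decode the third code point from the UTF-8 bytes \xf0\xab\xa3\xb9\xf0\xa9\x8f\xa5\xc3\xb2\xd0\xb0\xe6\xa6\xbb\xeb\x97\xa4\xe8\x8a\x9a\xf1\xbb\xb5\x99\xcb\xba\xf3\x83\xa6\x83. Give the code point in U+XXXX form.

Offset 0: leading byte 0xF0 = 11110000 → 4-byte char #1 = F0 AB A3 B9.
Offset 4: leading byte 0xF0 = 11110000 → 4-byte char #2 = F0 A9 8F A5.
Offset 8: leading byte 0xC3 = 11000011 → 2-byte char #3 = C3 B2.
Leading byte 0xC3 = 11000011 matches 110xxxxx → 2-byte sequence.
Byte 1: 0xC3 = 11000011, payload 00011 (5 bits).
Byte 2: 0xB2 = 10110010 (10xxxxxx ✓), payload 110010.
Concatenate: 00011110010 = 0xF2 (11 bits → U+00F2).

U+00F2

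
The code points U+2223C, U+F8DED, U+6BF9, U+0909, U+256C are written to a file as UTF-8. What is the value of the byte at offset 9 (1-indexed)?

1-indexed offset 9 is 0-indexed offset 8.
U+2223C → 4-byte form F0 A2 88 BC at offsets 0–3.
U+F8DED → 4-byte form F3 B8 B7 AD at offsets 4–7.
U+6BF9 → 3-byte form E6 AF B9 at offsets 8–10.
Offset 8 falls in char 3's range; it's byte 1 of E6 AF B9 = 0xE6.

0xE6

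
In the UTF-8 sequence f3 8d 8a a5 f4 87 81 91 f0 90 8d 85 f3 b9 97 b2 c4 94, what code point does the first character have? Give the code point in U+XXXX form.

Offset 0: leading byte 0xF3 = 11110011 → 4-byte char #1 = F3 8D 8A A5.
Leading byte 0xF3 = 11110011 matches 11110xxx → 4-byte sequence.
Byte 1: 0xF3 = 11110011, payload 011 (3 bits).
Byte 2: 0x8D = 10001101 (10xxxxxx ✓), payload 001101.
Byte 3: 0x8A = 10001010 (10xxxxxx ✓), payload 001010.
Byte 4: 0xA5 = 10100101 (10xxxxxx ✓), payload 100101.
Concatenate: 011001101001010100101 = 0xCD2A5 (21 bits → U+CD2A5).

U+CD2A5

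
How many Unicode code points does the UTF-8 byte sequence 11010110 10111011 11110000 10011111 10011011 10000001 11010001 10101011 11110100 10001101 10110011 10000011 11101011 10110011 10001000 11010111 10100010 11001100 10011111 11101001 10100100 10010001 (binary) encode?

Byte at offset 0: 0xD6 = 11010110 → 2-byte char (#1). Advance 2.
Byte at offset 2: 0xF0 = 11110000 → 4-byte char (#2). Advance 4.
Byte at offset 6: 0xD1 = 11010001 → 2-byte char (#3). Advance 2.
Byte at offset 8: 0xF4 = 11110100 → 4-byte char (#4). Advance 4.
Byte at offset 12: 0xEB = 11101011 → 3-byte char (#5). Advance 3.
Byte at offset 15: 0xD7 = 11010111 → 2-byte char (#6). Advance 2.
Byte at offset 17: 0xCC = 11001100 → 2-byte char (#7). Advance 2.
Byte at offset 19: 0xE9 = 11101001 → 3-byte char (#8). Advance 3.
Reached end at offset 22 after 8 code points.

8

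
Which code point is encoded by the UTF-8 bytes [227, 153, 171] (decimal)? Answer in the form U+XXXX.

U+366B

Leading byte 0xE3 = 11100011 matches 1110xxxx → 3-byte sequence.
Byte 1: 0xE3 = 11100011, payload 0011 (4 bits).
Byte 2: 0x99 = 10011001 (10xxxxxx ✓), payload 011001.
Byte 3: 0xAB = 10101011 (10xxxxxx ✓), payload 101011.
Concatenate: 0011011001101011 = 0x366B (16 bits → U+366B).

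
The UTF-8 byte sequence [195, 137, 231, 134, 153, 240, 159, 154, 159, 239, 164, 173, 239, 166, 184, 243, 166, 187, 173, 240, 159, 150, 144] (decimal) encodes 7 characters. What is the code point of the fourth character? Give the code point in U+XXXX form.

Offset 0: leading byte 0xC3 = 11000011 → 2-byte char #1 = C3 89.
Offset 2: leading byte 0xE7 = 11100111 → 3-byte char #2 = E7 86 99.
Offset 5: leading byte 0xF0 = 11110000 → 4-byte char #3 = F0 9F 9A 9F.
Offset 9: leading byte 0xEF = 11101111 → 3-byte char #4 = EF A4 AD.
Leading byte 0xEF = 11101111 matches 1110xxxx → 3-byte sequence.
Byte 1: 0xEF = 11101111, payload 1111 (4 bits).
Byte 2: 0xA4 = 10100100 (10xxxxxx ✓), payload 100100.
Byte 3: 0xAD = 10101101 (10xxxxxx ✓), payload 101101.
Concatenate: 1111100100101101 = 0xF92D (16 bits → U+F92D).

U+F92D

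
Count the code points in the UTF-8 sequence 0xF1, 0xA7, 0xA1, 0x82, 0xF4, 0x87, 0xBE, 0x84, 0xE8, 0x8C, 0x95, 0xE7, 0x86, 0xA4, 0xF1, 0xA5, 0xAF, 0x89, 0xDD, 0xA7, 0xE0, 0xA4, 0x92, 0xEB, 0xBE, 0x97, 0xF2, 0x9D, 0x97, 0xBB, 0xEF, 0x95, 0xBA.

10

Byte at offset 0: 0xF1 = 11110001 → 4-byte char (#1). Advance 4.
Byte at offset 4: 0xF4 = 11110100 → 4-byte char (#2). Advance 4.
Byte at offset 8: 0xE8 = 11101000 → 3-byte char (#3). Advance 3.
Byte at offset 11: 0xE7 = 11100111 → 3-byte char (#4). Advance 3.
Byte at offset 14: 0xF1 = 11110001 → 4-byte char (#5). Advance 4.
Byte at offset 18: 0xDD = 11011101 → 2-byte char (#6). Advance 2.
Byte at offset 20: 0xE0 = 11100000 → 3-byte char (#7). Advance 3.
Byte at offset 23: 0xEB = 11101011 → 3-byte char (#8). Advance 3.
Byte at offset 26: 0xF2 = 11110010 → 4-byte char (#9). Advance 4.
Byte at offset 30: 0xEF = 11101111 → 3-byte char (#10). Advance 3.
Reached end at offset 33 after 10 code points.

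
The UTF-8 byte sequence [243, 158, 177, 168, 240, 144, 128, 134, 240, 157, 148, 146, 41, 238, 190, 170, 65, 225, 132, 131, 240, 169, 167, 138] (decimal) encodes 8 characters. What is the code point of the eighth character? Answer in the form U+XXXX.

U+299CA

Offset 0: leading byte 0xF3 = 11110011 → 4-byte char #1 = F3 9E B1 A8.
Offset 4: leading byte 0xF0 = 11110000 → 4-byte char #2 = F0 90 80 86.
Offset 8: leading byte 0xF0 = 11110000 → 4-byte char #3 = F0 9D 94 92.
Offset 12: leading byte 0x29 = 00101001 → 1-byte char #4 = 29.
Offset 13: leading byte 0xEE = 11101110 → 3-byte char #5 = EE BE AA.
Offset 16: leading byte 0x41 = 01000001 → 1-byte char #6 = 41.
Offset 17: leading byte 0xE1 = 11100001 → 3-byte char #7 = E1 84 83.
Offset 20: leading byte 0xF0 = 11110000 → 4-byte char #8 = F0 A9 A7 8A.
Leading byte 0xF0 = 11110000 matches 11110xxx → 4-byte sequence.
Byte 1: 0xF0 = 11110000, payload 000 (3 bits).
Byte 2: 0xA9 = 10101001 (10xxxxxx ✓), payload 101001.
Byte 3: 0xA7 = 10100111 (10xxxxxx ✓), payload 100111.
Byte 4: 0x8A = 10001010 (10xxxxxx ✓), payload 001010.
Concatenate: 000101001100111001010 = 0x299CA (21 bits → U+299CA).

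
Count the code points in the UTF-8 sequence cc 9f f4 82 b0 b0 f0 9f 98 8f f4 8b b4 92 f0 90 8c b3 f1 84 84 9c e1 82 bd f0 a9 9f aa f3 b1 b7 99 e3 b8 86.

10

Byte at offset 0: 0xCC = 11001100 → 2-byte char (#1). Advance 2.
Byte at offset 2: 0xF4 = 11110100 → 4-byte char (#2). Advance 4.
Byte at offset 6: 0xF0 = 11110000 → 4-byte char (#3). Advance 4.
Byte at offset 10: 0xF4 = 11110100 → 4-byte char (#4). Advance 4.
Byte at offset 14: 0xF0 = 11110000 → 4-byte char (#5). Advance 4.
Byte at offset 18: 0xF1 = 11110001 → 4-byte char (#6). Advance 4.
Byte at offset 22: 0xE1 = 11100001 → 3-byte char (#7). Advance 3.
Byte at offset 25: 0xF0 = 11110000 → 4-byte char (#8). Advance 4.
Byte at offset 29: 0xF3 = 11110011 → 4-byte char (#9). Advance 4.
Byte at offset 33: 0xE3 = 11100011 → 3-byte char (#10). Advance 3.
Reached end at offset 36 after 10 code points.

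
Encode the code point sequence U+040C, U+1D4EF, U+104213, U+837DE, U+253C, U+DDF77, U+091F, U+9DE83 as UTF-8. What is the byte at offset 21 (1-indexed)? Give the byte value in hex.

1-indexed offset 21 is 0-indexed offset 20.
U+040C → 2-byte form D0 8C at offsets 0–1.
U+1D4EF → 4-byte form F0 9D 93 AF at offsets 2–5.
U+104213 → 4-byte form F4 84 88 93 at offsets 6–9.
U+837DE → 4-byte form F2 83 9F 9E at offsets 10–13.
U+253C → 3-byte form E2 94 BC at offsets 14–16.
U+DDF77 → 4-byte form F3 9D BD B7 at offsets 17–20.
Offset 20 falls in char 6's range; it's byte 4 of F3 9D BD B7 = 0xB7.

0xB7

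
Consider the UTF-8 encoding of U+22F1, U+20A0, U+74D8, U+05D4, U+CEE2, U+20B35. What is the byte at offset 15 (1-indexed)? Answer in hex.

1-indexed offset 15 is 0-indexed offset 14.
U+22F1 → 3-byte form E2 8B B1 at offsets 0–2.
U+20A0 → 3-byte form E2 82 A0 at offsets 3–5.
U+74D8 → 3-byte form E7 93 98 at offsets 6–8.
U+05D4 → 2-byte form D7 94 at offsets 9–10.
U+CEE2 → 3-byte form EC BB A2 at offsets 11–13.
U+20B35 → 4-byte form F0 A0 AC B5 at offsets 14–17.
Offset 14 falls in char 6's range; it's byte 1 of F0 A0 AC B5 = 0xF0.

0xF0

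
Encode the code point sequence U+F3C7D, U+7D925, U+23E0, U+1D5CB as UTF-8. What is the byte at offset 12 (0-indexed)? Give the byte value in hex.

0x9D

U+F3C7D → 4-byte form F3 B3 B1 BD at offsets 0–3.
U+7D925 → 4-byte form F1 BD A4 A5 at offsets 4–7.
U+23E0 → 3-byte form E2 8F A0 at offsets 8–10.
U+1D5CB → 4-byte form F0 9D 97 8B at offsets 11–14.
Offset 12 falls in char 4's range; it's byte 2 of F0 9D 97 8B = 0x9D.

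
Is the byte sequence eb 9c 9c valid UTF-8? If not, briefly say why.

Leading byte 0xEB = 11101011 → 3-byte form.
Continuation bytes 0x9C=10011100, 0x9C=10011100 all match 10xxxxxx.
Decoded value 0xB71C is ≥ 0x800 (shortest form) and not a surrogate.

valid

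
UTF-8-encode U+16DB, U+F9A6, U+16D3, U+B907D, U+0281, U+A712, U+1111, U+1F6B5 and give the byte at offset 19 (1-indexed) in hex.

0xE1

1-indexed offset 19 is 0-indexed offset 18.
U+16DB → 3-byte form E1 9B 9B at offsets 0–2.
U+F9A6 → 3-byte form EF A6 A6 at offsets 3–5.
U+16D3 → 3-byte form E1 9B 93 at offsets 6–8.
U+B907D → 4-byte form F2 B9 81 BD at offsets 9–12.
U+0281 → 2-byte form CA 81 at offsets 13–14.
U+A712 → 3-byte form EA 9C 92 at offsets 15–17.
U+1111 → 3-byte form E1 84 91 at offsets 18–20.
Offset 18 falls in char 7's range; it's byte 1 of E1 84 91 = 0xE1.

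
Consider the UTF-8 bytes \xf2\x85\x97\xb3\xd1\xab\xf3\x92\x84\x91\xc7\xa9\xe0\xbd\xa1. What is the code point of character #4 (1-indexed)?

U+01E9

Offset 0: leading byte 0xF2 = 11110010 → 4-byte char #1 = F2 85 97 B3.
Offset 4: leading byte 0xD1 = 11010001 → 2-byte char #2 = D1 AB.
Offset 6: leading byte 0xF3 = 11110011 → 4-byte char #3 = F3 92 84 91.
Offset 10: leading byte 0xC7 = 11000111 → 2-byte char #4 = C7 A9.
Leading byte 0xC7 = 11000111 matches 110xxxxx → 2-byte sequence.
Byte 1: 0xC7 = 11000111, payload 00111 (5 bits).
Byte 2: 0xA9 = 10101001 (10xxxxxx ✓), payload 101001.
Concatenate: 00111101001 = 0x1E9 (11 bits → U+01E9).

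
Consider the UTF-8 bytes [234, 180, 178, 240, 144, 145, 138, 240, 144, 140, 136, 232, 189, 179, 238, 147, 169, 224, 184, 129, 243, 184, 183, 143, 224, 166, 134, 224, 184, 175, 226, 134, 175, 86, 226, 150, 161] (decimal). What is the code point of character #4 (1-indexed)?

Offset 0: leading byte 0xEA = 11101010 → 3-byte char #1 = EA B4 B2.
Offset 3: leading byte 0xF0 = 11110000 → 4-byte char #2 = F0 90 91 8A.
Offset 7: leading byte 0xF0 = 11110000 → 4-byte char #3 = F0 90 8C 88.
Offset 11: leading byte 0xE8 = 11101000 → 3-byte char #4 = E8 BD B3.
Leading byte 0xE8 = 11101000 matches 1110xxxx → 3-byte sequence.
Byte 1: 0xE8 = 11101000, payload 1000 (4 bits).
Byte 2: 0xBD = 10111101 (10xxxxxx ✓), payload 111101.
Byte 3: 0xB3 = 10110011 (10xxxxxx ✓), payload 110011.
Concatenate: 1000111101110011 = 0x8F73 (16 bits → U+8F73).

U+8F73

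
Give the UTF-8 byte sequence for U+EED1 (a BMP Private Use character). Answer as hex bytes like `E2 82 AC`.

U+EED1 = 0xEED1 = 61137 decimal. In range U+0800–U+FFFF → 3-byte form: 1110xxxx 10xxxxxx 10xxxxxx.
Binary (16 bits): 1110111011010001.
Split 4+6+6: 1110 | 111011 | 010001.
Byte 1: 11101110 = 0xEE.
Byte 2: 10111011 = 0xBB.
Byte 3: 10010001 = 0x91.

EE BB 91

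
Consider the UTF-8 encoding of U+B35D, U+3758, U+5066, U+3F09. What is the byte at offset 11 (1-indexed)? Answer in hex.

1-indexed offset 11 is 0-indexed offset 10.
U+B35D → 3-byte form EB 8D 9D at offsets 0–2.
U+3758 → 3-byte form E3 9D 98 at offsets 3–5.
U+5066 → 3-byte form E5 81 A6 at offsets 6–8.
U+3F09 → 3-byte form E3 BC 89 at offsets 9–11.
Offset 10 falls in char 4's range; it's byte 2 of E3 BC 89 = 0xBC.

0xBC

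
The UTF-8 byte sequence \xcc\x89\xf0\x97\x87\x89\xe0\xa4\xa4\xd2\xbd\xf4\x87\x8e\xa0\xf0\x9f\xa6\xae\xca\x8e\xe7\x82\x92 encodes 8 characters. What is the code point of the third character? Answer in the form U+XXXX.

Offset 0: leading byte 0xCC = 11001100 → 2-byte char #1 = CC 89.
Offset 2: leading byte 0xF0 = 11110000 → 4-byte char #2 = F0 97 87 89.
Offset 6: leading byte 0xE0 = 11100000 → 3-byte char #3 = E0 A4 A4.
Leading byte 0xE0 = 11100000 matches 1110xxxx → 3-byte sequence.
Byte 1: 0xE0 = 11100000, payload 0000 (4 bits).
Byte 2: 0xA4 = 10100100 (10xxxxxx ✓), payload 100100.
Byte 3: 0xA4 = 10100100 (10xxxxxx ✓), payload 100100.
Concatenate: 0000100100100100 = 0x924 (16 bits → U+0924).

U+0924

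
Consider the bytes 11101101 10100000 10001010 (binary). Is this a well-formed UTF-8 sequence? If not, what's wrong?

Structurally a 3-byte sequence; payload = 0xD80A.
But 0xD80A is in U+D800–U+DFFF, the surrogate range. Surrogates are not Unicode scalar values and are forbidden in UTF-8.

invalid (encodes a surrogate (U+D800–U+DFFF))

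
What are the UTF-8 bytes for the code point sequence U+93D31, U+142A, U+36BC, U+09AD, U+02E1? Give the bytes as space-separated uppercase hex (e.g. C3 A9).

U+93D31: 4-byte form → F2 93 B4 B1.
U+142A: 3-byte form → E1 90 AA.
U+36BC: 3-byte form → E3 9A BC.
U+09AD: 3-byte form → E0 A6 AD.
U+02E1: 2-byte form → CB A1.
Concatenated (15 bytes): F2 93 B4 B1 E1 90 AA E3 9A BC E0 A6 AD CB A1.

F2 93 B4 B1 E1 90 AA E3 9A BC E0 A6 AD CB A1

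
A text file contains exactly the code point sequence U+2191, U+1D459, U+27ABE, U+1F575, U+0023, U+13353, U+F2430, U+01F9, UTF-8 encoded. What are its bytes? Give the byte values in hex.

E2 86 91 F0 9D 91 99 F0 A7 AA BE F0 9F 95 B5 23 F0 93 8D 93 F3 B2 90 B0 C7 B9

U+2191: 3-byte form → E2 86 91.
U+1D459: 4-byte form → F0 9D 91 99.
U+27ABE: 4-byte form → F0 A7 AA BE.
U+1F575: 4-byte form → F0 9F 95 B5.
U+0023: 1-byte form → 23.
U+13353: 4-byte form → F0 93 8D 93.
U+F2430: 4-byte form → F3 B2 90 B0.
U+01F9: 2-byte form → C7 B9.
Concatenated (26 bytes): E2 86 91 F0 9D 91 99 F0 A7 AA BE F0 9F 95 B5 23 F0 93 8D 93 F3 B2 90 B0 C7 B9.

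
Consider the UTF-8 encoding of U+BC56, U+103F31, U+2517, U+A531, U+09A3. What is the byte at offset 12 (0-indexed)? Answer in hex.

0xB1

U+BC56 → 3-byte form EB B1 96 at offsets 0–2.
U+103F31 → 4-byte form F4 83 BC B1 at offsets 3–6.
U+2517 → 3-byte form E2 94 97 at offsets 7–9.
U+A531 → 3-byte form EA 94 B1 at offsets 10–12.
Offset 12 falls in char 4's range; it's byte 3 of EA 94 B1 = 0xB1.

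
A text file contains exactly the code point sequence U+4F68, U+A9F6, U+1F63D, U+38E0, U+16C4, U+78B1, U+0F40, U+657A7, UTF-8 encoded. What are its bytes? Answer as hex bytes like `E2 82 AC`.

E4 BD A8 EA A7 B6 F0 9F 98 BD E3 A3 A0 E1 9B 84 E7 A2 B1 E0 BD 80 F1 A5 9E A7

U+4F68: 3-byte form → E4 BD A8.
U+A9F6: 3-byte form → EA A7 B6.
U+1F63D: 4-byte form → F0 9F 98 BD.
U+38E0: 3-byte form → E3 A3 A0.
U+16C4: 3-byte form → E1 9B 84.
U+78B1: 3-byte form → E7 A2 B1.
U+0F40: 3-byte form → E0 BD 80.
U+657A7: 4-byte form → F1 A5 9E A7.
Concatenated (26 bytes): E4 BD A8 EA A7 B6 F0 9F 98 BD E3 A3 A0 E1 9B 84 E7 A2 B1 E0 BD 80 F1 A5 9E A7.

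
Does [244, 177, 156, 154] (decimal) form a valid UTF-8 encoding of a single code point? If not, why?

invalid (encodes a value above U+10FFFF)

Leading byte 0xF4 = 11110100 → 4-byte form.
Payload = 0x13171A, which exceeds U+10FFFF, the maximum Unicode code point. (Leading bytes F5–FF, or F4 followed by ≥ 0x90, are invalid.)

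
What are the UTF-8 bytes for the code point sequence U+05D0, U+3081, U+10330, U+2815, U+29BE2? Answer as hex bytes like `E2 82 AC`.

U+05D0: 2-byte form → D7 90.
U+3081: 3-byte form → E3 82 81.
U+10330: 4-byte form → F0 90 8C B0.
U+2815: 3-byte form → E2 A0 95.
U+29BE2: 4-byte form → F0 A9 AF A2.
Concatenated (16 bytes): D7 90 E3 82 81 F0 90 8C B0 E2 A0 95 F0 A9 AF A2.

D7 90 E3 82 81 F0 90 8C B0 E2 A0 95 F0 A9 AF A2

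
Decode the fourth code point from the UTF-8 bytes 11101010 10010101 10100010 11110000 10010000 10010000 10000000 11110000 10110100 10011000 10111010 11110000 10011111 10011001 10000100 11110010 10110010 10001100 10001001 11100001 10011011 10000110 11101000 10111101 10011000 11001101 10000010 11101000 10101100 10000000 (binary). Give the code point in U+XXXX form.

U+1F644

Offset 0: leading byte 0xEA = 11101010 → 3-byte char #1 = EA 95 A2.
Offset 3: leading byte 0xF0 = 11110000 → 4-byte char #2 = F0 90 90 80.
Offset 7: leading byte 0xF0 = 11110000 → 4-byte char #3 = F0 B4 98 BA.
Offset 11: leading byte 0xF0 = 11110000 → 4-byte char #4 = F0 9F 99 84.
Leading byte 0xF0 = 11110000 matches 11110xxx → 4-byte sequence.
Byte 1: 0xF0 = 11110000, payload 000 (3 bits).
Byte 2: 0x9F = 10011111 (10xxxxxx ✓), payload 011111.
Byte 3: 0x99 = 10011001 (10xxxxxx ✓), payload 011001.
Byte 4: 0x84 = 10000100 (10xxxxxx ✓), payload 000100.
Concatenate: 000011111011001000100 = 0x1F644 (21 bits → U+1F644).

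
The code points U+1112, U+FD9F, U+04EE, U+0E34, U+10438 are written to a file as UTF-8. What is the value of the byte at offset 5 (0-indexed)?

U+1112 → 3-byte form E1 84 92 at offsets 0–2.
U+FD9F → 3-byte form EF B6 9F at offsets 3–5.
Offset 5 falls in char 2's range; it's byte 3 of EF B6 9F = 0x9F.

0x9F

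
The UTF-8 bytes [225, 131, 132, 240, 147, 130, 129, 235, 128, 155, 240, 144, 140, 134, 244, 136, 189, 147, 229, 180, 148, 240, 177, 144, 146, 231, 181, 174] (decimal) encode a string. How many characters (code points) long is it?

Byte at offset 0: 0xE1 = 11100001 → 3-byte char (#1). Advance 3.
Byte at offset 3: 0xF0 = 11110000 → 4-byte char (#2). Advance 4.
Byte at offset 7: 0xEB = 11101011 → 3-byte char (#3). Advance 3.
Byte at offset 10: 0xF0 = 11110000 → 4-byte char (#4). Advance 4.
Byte at offset 14: 0xF4 = 11110100 → 4-byte char (#5). Advance 4.
Byte at offset 18: 0xE5 = 11100101 → 3-byte char (#6). Advance 3.
Byte at offset 21: 0xF0 = 11110000 → 4-byte char (#7). Advance 4.
Byte at offset 25: 0xE7 = 11100111 → 3-byte char (#8). Advance 3.
Reached end at offset 28 after 8 code points.

8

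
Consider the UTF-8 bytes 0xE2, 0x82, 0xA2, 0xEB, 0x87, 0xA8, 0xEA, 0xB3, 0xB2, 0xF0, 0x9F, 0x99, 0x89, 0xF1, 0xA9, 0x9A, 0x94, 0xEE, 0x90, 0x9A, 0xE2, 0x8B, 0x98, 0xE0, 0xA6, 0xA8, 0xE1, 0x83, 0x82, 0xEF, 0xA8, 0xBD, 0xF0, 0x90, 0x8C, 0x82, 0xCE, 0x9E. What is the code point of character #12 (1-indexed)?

Offset 0: leading byte 0xE2 = 11100010 → 3-byte char #1 = E2 82 A2.
Offset 3: leading byte 0xEB = 11101011 → 3-byte char #2 = EB 87 A8.
Offset 6: leading byte 0xEA = 11101010 → 3-byte char #3 = EA B3 B2.
Offset 9: leading byte 0xF0 = 11110000 → 4-byte char #4 = F0 9F 99 89.
Offset 13: leading byte 0xF1 = 11110001 → 4-byte char #5 = F1 A9 9A 94.
Offset 17: leading byte 0xEE = 11101110 → 3-byte char #6 = EE 90 9A.
Offset 20: leading byte 0xE2 = 11100010 → 3-byte char #7 = E2 8B 98.
Offset 23: leading byte 0xE0 = 11100000 → 3-byte char #8 = E0 A6 A8.
Offset 26: leading byte 0xE1 = 11100001 → 3-byte char #9 = E1 83 82.
Offset 29: leading byte 0xEF = 11101111 → 3-byte char #10 = EF A8 BD.
Offset 32: leading byte 0xF0 = 11110000 → 4-byte char #11 = F0 90 8C 82.
Offset 36: leading byte 0xCE = 11001110 → 2-byte char #12 = CE 9E.
Leading byte 0xCE = 11001110 matches 110xxxxx → 2-byte sequence.
Byte 1: 0xCE = 11001110, payload 01110 (5 bits).
Byte 2: 0x9E = 10011110 (10xxxxxx ✓), payload 011110.
Concatenate: 01110011110 = 0x39E (11 bits → U+039E).

U+039E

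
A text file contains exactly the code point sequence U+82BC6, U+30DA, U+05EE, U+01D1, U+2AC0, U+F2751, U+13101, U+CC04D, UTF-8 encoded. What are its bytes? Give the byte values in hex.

U+82BC6: 4-byte form → F2 82 AF 86.
U+30DA: 3-byte form → E3 83 9A.
U+05EE: 2-byte form → D7 AE.
U+01D1: 2-byte form → C7 91.
U+2AC0: 3-byte form → E2 AB 80.
U+F2751: 4-byte form → F3 B2 9D 91.
U+13101: 4-byte form → F0 93 84 81.
U+CC04D: 4-byte form → F3 8C 81 8D.
Concatenated (26 bytes): F2 82 AF 86 E3 83 9A D7 AE C7 91 E2 AB 80 F3 B2 9D 91 F0 93 84 81 F3 8C 81 8D.

F2 82 AF 86 E3 83 9A D7 AE C7 91 E2 AB 80 F3 B2 9D 91 F0 93 84 81 F3 8C 81 8D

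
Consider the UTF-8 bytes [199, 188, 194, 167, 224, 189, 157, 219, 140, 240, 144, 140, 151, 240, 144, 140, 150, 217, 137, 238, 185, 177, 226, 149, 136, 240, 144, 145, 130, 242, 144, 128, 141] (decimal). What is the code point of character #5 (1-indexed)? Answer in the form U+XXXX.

Offset 0: leading byte 0xC7 = 11000111 → 2-byte char #1 = C7 BC.
Offset 2: leading byte 0xC2 = 11000010 → 2-byte char #2 = C2 A7.
Offset 4: leading byte 0xE0 = 11100000 → 3-byte char #3 = E0 BD 9D.
Offset 7: leading byte 0xDB = 11011011 → 2-byte char #4 = DB 8C.
Offset 9: leading byte 0xF0 = 11110000 → 4-byte char #5 = F0 90 8C 97.
Leading byte 0xF0 = 11110000 matches 11110xxx → 4-byte sequence.
Byte 1: 0xF0 = 11110000, payload 000 (3 bits).
Byte 2: 0x90 = 10010000 (10xxxxxx ✓), payload 010000.
Byte 3: 0x8C = 10001100 (10xxxxxx ✓), payload 001100.
Byte 4: 0x97 = 10010111 (10xxxxxx ✓), payload 010111.
Concatenate: 000010000001100010111 = 0x10317 (21 bits → U+10317).

U+10317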